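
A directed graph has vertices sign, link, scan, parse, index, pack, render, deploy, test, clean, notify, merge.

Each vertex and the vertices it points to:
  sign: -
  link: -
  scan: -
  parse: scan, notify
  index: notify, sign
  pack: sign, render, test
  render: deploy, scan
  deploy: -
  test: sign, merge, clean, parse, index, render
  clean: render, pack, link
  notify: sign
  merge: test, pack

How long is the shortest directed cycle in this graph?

For each vertex v, BFS finds the shortest path from v back to v.
The shortest such closed walk is merge → test → merge, length 2.

2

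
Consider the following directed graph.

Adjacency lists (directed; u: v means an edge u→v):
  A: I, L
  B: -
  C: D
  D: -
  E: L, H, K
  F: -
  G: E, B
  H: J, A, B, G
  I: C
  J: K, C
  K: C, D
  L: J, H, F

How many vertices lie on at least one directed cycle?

5

A vertex is on a directed cycle iff it belongs to a strongly connected component of size ≥ 2 (or has a self-loop).
The vertices on cycles are {A, E, G, H, L} — 5 in total.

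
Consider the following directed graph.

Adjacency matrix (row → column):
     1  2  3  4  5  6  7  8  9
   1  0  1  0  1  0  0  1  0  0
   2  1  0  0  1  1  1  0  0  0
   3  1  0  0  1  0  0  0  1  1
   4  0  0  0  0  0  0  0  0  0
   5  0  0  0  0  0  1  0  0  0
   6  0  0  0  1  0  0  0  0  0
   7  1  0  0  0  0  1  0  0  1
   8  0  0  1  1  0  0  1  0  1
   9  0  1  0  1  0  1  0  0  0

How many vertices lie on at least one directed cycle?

6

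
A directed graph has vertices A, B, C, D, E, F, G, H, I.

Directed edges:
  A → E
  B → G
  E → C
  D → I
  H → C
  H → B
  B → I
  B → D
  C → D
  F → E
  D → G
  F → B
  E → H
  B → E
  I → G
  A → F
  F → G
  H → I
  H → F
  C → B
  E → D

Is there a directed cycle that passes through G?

No

G lies on a cycle iff there is a path from G back to itself.
Exploring from G, it never reaches itself; equivalently, its strongly connected component is a singleton.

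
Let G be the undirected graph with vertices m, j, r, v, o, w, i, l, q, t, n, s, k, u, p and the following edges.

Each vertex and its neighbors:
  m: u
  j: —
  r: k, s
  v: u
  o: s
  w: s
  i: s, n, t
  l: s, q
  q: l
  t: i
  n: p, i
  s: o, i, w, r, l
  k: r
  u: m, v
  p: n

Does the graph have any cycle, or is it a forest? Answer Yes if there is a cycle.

No

DFS, tracking each vertex's parent; an edge to a visited non-parent vertex closes a cycle.
Start from n:
visit n (parent –)
  visit p (parent n)
    p–n: parent, skip
  visit i (parent n)
    visit s (parent i)
      visit o (parent s)
        o–s: parent, skip
      s–i: parent, skip
      visit w (parent s)
        w–s: parent, skip
      visit r (parent s)
        visit k (parent r)
          k–r: parent, skip
        r–s: parent, skip
      visit l (parent s)
        l–s: parent, skip
        visit q (parent l)
          q–l: parent, skip
    i–n: parent, skip
    visit t (parent i)
      t–i: parent, skip
visit m (parent –)
  visit u (parent m)
    u–m: parent, skip
    visit v (parent u)
      v–u: parent, skip
visit j (parent –)
No non-parent visited neighbor found — the graph is a forest.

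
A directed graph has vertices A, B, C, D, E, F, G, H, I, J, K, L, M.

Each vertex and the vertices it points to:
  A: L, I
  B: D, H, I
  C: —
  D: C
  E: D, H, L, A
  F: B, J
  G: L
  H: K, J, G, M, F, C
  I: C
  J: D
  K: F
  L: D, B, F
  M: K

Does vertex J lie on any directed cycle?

No

J lies on a cycle iff there is a path from J back to itself.
Exploring from J, it never reaches itself; equivalently, its strongly connected component is a singleton.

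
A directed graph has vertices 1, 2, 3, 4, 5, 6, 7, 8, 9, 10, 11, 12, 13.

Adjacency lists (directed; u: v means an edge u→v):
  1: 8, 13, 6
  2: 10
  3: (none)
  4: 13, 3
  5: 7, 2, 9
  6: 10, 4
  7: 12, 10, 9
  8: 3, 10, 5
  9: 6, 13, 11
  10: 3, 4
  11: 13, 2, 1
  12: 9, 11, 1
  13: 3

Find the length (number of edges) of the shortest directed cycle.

5

For each vertex v, BFS finds the shortest path from v back to v.
The shortest such closed walk is 7 → 12 → 1 → 8 → 5 → 7, length 5.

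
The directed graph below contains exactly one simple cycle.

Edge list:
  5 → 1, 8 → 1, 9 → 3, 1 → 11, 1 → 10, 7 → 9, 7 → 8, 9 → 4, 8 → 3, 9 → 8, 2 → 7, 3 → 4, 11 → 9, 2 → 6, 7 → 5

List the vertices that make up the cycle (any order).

DFS with gray/black marking from 1:
1 gray
  10 gray
  10 black
  11 gray
    9 gray
      8 gray
        8→1: 1 is gray → back edge
Back edge closes the cycle 1 → 11 → 9 → 8 → 1; its vertices are {1, 8, 9, 11}.

1, 8, 9, 11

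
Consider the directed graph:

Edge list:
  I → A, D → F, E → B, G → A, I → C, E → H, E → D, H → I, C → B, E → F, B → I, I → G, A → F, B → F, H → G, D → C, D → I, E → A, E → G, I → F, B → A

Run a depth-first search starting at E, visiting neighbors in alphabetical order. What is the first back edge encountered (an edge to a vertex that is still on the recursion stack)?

C->B

DFS from E (visiting neighbors in alphabetical order); mark gray on enter, black on exit:
E gray
  A gray
    F gray
    F black
  A black
  B gray
    B→A: A black — skip
    B→F: F black — skip
    I gray
      I→A: A black — skip
      C gray
        C→B: B is gray → back edge
First back edge: C → B.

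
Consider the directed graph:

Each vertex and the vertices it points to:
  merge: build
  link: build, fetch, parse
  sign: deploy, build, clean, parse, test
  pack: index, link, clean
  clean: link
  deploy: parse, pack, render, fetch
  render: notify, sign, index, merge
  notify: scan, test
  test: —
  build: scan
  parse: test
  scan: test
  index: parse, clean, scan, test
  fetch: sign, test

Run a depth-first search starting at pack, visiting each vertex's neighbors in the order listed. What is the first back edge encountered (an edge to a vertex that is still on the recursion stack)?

DFS from pack (visiting each vertex's neighbors in the order listed); mark gray on enter, black on exit:
pack gray
  index gray
    parse gray
      test gray
      test black
    parse black
    clean gray
      link gray
        build gray
          scan gray
            scan→test: test black — skip
          scan black
        build black
        fetch gray
          sign gray
            deploy gray
              deploy→parse: parse black — skip
              deploy→pack: pack is gray → back edge
First back edge: deploy → pack.

deploy→pack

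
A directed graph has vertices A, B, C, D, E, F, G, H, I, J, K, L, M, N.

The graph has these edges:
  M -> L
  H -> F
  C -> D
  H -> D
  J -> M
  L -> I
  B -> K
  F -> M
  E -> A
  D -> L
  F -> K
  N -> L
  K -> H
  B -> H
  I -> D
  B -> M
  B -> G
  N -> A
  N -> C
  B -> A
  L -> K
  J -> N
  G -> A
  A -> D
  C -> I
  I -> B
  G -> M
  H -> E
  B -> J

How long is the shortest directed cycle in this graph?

For each vertex v, BFS finds the shortest path from v back to v.
The shortest such closed walk is H → F → K → H, length 3.

3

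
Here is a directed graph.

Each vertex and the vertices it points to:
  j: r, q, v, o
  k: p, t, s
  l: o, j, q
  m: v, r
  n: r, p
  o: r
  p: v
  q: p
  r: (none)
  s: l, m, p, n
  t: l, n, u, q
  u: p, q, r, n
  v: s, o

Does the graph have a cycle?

DFS with white/gray/black marking, starting from l:
l gray
  o gray
    r gray
    r black
  o black
  j gray
    j→r: r black — skip
    q gray
      p gray
        v gray
          s gray
            s→l: l is gray → back edge
Back edge found, so a cycle exists: l → j → q → p → v → s → l.

Yes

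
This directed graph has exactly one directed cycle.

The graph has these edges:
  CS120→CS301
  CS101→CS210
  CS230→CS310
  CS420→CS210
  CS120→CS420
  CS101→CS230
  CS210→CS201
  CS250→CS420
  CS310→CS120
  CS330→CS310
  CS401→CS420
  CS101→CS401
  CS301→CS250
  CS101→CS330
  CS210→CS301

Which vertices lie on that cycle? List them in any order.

DFS with gray/black marking from CS210:
CS210 gray
  CS301 gray
    CS250 gray
      CS420 gray
        CS420→CS210: CS210 is gray → back edge
Back edge closes the cycle CS210 → CS301 → CS250 → CS420 → CS210; its vertices are {CS210, CS250, CS301, CS420}.

CS210, CS250, CS301, CS420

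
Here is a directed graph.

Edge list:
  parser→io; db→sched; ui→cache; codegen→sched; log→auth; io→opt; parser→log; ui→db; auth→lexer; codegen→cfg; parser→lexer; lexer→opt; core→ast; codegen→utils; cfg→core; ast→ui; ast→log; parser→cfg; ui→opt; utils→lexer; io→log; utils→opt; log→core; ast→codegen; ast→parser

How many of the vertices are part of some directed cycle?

7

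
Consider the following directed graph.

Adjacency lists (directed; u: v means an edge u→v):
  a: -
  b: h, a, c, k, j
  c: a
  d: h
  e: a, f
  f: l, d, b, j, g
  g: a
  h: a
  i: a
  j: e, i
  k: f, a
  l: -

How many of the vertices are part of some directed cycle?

5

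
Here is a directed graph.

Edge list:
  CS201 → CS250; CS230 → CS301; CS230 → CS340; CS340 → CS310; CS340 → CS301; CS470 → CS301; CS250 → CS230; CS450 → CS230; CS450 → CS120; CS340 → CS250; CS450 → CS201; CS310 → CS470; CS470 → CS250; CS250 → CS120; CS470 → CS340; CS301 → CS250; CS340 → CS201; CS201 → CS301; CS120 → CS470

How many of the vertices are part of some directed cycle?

A vertex is on a directed cycle iff it belongs to a strongly connected component of size ≥ 2 (or has a self-loop).
The vertices on cycles are {CS120, CS201, CS230, CS250, CS301, CS310, CS340, CS470} — 8 in total.

8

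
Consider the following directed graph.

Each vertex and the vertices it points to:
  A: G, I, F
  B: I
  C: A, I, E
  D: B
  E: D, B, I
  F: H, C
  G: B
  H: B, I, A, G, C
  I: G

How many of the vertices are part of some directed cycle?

7

A vertex is on a directed cycle iff it belongs to a strongly connected component of size ≥ 2 (or has a self-loop).
The vertices on cycles are {A, B, C, F, G, H, I} — 7 in total.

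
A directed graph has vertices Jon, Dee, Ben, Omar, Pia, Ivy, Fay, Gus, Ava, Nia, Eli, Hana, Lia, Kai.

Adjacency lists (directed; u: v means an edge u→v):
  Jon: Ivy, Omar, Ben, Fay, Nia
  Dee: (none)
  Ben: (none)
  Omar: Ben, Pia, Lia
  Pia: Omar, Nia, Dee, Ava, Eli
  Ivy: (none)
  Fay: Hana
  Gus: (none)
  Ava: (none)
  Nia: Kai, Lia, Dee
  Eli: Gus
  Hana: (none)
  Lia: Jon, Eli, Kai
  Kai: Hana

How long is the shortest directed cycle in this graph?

2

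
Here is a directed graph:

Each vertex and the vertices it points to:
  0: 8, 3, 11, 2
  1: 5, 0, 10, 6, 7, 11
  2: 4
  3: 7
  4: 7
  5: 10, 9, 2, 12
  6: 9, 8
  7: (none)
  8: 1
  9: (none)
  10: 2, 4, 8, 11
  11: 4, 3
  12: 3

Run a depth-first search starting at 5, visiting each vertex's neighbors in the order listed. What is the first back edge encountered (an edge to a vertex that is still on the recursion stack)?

1→5

DFS from 5 (visiting each vertex's neighbors in the order listed); mark gray on enter, black on exit:
5 gray
  10 gray
    2 gray
      4 gray
        7 gray
        7 black
      4 black
    2 black
    10→4: 4 black — skip
    8 gray
      1 gray
        1→5: 5 is gray → back edge
First back edge: 1 → 5.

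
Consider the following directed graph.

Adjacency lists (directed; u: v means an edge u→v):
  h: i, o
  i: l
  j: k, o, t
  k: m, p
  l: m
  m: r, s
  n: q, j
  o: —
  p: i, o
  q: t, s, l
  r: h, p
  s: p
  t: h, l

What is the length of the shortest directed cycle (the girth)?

For each vertex v, BFS finds the shortest path from v back to v.
The shortest such closed walk is s → p → i → l → m → s, length 5.

5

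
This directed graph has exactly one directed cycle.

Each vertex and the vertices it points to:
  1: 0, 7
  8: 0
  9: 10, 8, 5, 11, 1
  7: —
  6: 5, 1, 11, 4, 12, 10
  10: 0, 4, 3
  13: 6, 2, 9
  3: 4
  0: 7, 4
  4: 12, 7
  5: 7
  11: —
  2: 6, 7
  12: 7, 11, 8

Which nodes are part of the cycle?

0, 4, 8, 12

DFS with gray/black marking from 12:
12 gray
  7 gray
  7 black
  11 gray
  11 black
  8 gray
    0 gray
      0→7: 7 black — skip
      4 gray
        4→12: 12 is gray → back edge
Back edge closes the cycle 12 → 8 → 0 → 4 → 12; its vertices are {0, 4, 8, 12}.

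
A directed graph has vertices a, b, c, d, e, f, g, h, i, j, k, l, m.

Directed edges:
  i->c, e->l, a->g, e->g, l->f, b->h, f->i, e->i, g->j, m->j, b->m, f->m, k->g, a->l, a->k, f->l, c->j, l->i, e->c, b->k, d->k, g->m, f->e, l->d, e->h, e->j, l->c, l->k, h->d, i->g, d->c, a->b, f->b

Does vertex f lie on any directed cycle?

Yes

f is on a cycle iff f can reach itself via ≥1 edge.
f → l → f — yes.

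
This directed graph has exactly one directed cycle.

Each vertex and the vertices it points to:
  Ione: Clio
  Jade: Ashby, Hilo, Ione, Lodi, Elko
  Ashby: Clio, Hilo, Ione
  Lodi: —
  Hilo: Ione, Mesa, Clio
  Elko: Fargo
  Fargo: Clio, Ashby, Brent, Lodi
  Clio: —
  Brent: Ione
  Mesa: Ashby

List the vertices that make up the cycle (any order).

Hilo, Mesa, Ashby

DFS with gray/black marking from Hilo:
Hilo gray
  Ione gray
    Clio gray
    Clio black
  Ione black
  Mesa gray
    Ashby gray
      Ashby→Clio: Clio black — skip
      Ashby→Hilo: Hilo is gray → back edge
Back edge closes the cycle Hilo → Mesa → Ashby → Hilo; its vertices are {Hilo, Mesa, Ashby}.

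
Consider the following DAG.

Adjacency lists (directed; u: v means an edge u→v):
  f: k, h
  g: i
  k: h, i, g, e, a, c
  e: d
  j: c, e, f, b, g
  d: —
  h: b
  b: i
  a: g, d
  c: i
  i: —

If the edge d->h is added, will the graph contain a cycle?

No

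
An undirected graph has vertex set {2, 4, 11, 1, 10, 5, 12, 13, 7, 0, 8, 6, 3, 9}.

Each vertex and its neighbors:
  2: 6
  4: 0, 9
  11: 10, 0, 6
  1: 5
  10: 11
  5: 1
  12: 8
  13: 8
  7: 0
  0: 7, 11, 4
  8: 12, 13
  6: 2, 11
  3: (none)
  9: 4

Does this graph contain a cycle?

DFS, tracking each vertex's parent; an edge to a visited non-parent vertex closes a cycle.
Start from 10:
visit 10 (parent –)
  visit 11 (parent 10)
    11–10: parent, skip
    visit 0 (parent 11)
      visit 7 (parent 0)
        7–0: parent, skip
      0–11: parent, skip
      visit 4 (parent 0)
        4–0: parent, skip
        visit 9 (parent 4)
          9–4: parent, skip
    visit 6 (parent 11)
      visit 2 (parent 6)
        2–6: parent, skip
      6–11: parent, skip
visit 1 (parent –)
  visit 5 (parent 1)
    5–1: parent, skip
visit 12 (parent –)
  visit 8 (parent 12)
    8–12: parent, skip
    visit 13 (parent 8)
      13–8: parent, skip
visit 3 (parent –)
No non-parent visited neighbor found — the graph is a forest.

No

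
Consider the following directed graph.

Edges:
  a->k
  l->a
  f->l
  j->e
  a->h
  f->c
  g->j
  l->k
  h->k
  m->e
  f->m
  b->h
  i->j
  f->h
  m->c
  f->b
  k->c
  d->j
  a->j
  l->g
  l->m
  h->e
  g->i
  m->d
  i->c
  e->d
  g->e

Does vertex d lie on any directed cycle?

Yes

d is on a cycle iff d can reach itself via ≥1 edge.
d → j → e → d — yes.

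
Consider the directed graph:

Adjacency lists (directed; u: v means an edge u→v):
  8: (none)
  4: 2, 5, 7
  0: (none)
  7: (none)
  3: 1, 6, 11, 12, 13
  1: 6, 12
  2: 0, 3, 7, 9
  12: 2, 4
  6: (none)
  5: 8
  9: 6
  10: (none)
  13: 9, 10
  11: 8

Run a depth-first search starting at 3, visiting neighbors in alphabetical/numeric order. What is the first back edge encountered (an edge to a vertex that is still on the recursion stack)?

2→3

DFS from 3 (visiting neighbors in alphabetical/numeric order); mark gray on enter, black on exit:
3 gray
  1 gray
    6 gray
    6 black
    12 gray
      2 gray
        0 gray
        0 black
        2→3: 3 is gray → back edge
First back edge: 2 → 3.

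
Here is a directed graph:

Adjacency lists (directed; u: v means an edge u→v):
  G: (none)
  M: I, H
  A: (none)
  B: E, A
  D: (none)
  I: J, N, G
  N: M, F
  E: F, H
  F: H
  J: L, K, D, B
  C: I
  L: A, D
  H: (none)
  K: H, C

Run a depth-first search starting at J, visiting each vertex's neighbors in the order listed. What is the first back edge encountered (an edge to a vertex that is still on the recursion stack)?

DFS from J (visiting each vertex's neighbors in the order listed); mark gray on enter, black on exit:
J gray
  L gray
    A gray
    A black
    D gray
    D black
  L black
  K gray
    H gray
    H black
    C gray
      I gray
        I→J: J is gray → back edge
First back edge: I → J.

I→J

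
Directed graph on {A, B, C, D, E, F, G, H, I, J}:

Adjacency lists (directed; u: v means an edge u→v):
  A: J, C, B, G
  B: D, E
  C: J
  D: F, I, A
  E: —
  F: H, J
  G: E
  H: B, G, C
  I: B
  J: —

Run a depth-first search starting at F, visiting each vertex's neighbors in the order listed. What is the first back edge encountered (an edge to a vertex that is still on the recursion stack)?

D→F

DFS from F (visiting each vertex's neighbors in the order listed); mark gray on enter, black on exit:
F gray
  H gray
    B gray
      D gray
        D→F: F is gray → back edge
First back edge: D → F.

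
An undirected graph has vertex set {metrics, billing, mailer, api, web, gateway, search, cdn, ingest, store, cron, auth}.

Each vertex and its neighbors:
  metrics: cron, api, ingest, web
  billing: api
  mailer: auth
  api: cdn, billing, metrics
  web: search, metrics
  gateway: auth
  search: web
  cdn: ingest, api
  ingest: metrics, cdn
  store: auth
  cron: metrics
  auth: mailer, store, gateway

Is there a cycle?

DFS, tracking each vertex's parent; an edge to a visited non-parent vertex closes a cycle.
Start from web:
visit web (parent –)
  visit search (parent web)
    search–web: parent, skip
  visit metrics (parent web)
    visit cron (parent metrics)
      cron–metrics: parent, skip
    visit api (parent metrics)
      visit cdn (parent api)
        visit ingest (parent cdn)
          ingest–metrics: metrics visited and ≠ parent → cycle
Cycle: metrics – api – cdn – ingest – metrics.

Yes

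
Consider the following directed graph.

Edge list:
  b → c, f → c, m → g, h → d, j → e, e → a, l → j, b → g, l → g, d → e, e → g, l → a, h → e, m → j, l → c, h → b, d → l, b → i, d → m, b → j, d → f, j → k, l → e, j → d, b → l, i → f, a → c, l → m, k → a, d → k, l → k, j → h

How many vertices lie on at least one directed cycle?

6

A vertex is on a directed cycle iff it belongs to a strongly connected component of size ≥ 2 (or has a self-loop).
The vertices on cycles are {b, d, h, j, l, m} — 6 in total.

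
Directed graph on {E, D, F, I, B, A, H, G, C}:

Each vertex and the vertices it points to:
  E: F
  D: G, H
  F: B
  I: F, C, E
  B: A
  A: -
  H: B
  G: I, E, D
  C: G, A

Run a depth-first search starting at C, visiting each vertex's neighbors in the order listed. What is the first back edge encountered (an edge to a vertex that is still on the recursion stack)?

DFS from C (visiting each vertex's neighbors in the order listed); mark gray on enter, black on exit:
C gray
  G gray
    I gray
      F gray
        B gray
          A gray
          A black
        B black
      F black
      I→C: C is gray → back edge
First back edge: I → C.

I->C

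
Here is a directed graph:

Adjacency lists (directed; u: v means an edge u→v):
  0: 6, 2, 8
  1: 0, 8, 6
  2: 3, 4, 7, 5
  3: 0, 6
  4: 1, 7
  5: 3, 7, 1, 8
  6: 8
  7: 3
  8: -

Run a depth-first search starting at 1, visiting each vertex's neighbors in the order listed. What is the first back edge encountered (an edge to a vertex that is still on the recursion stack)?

3→0

DFS from 1 (visiting each vertex's neighbors in the order listed); mark gray on enter, black on exit:
1 gray
  0 gray
    6 gray
      8 gray
      8 black
    6 black
    2 gray
      3 gray
        3→0: 0 is gray → back edge
First back edge: 3 → 0.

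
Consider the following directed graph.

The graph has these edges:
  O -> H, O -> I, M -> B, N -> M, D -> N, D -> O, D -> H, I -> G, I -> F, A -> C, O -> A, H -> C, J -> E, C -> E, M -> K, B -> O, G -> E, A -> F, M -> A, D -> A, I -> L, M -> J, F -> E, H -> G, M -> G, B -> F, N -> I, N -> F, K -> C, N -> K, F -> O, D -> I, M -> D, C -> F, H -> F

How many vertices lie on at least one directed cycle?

9

A vertex is on a directed cycle iff it belongs to a strongly connected component of size ≥ 2 (or has a self-loop).
The vertices on cycles are {A, C, D, F, H, I, M, N, O} — 9 in total.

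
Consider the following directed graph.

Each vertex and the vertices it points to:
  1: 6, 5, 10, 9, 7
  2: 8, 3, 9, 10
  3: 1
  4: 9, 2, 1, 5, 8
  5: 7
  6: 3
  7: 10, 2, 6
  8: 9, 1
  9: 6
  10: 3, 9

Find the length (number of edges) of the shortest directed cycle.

For each vertex v, BFS finds the shortest path from v back to v.
The shortest such closed walk is 1 → 10 → 3 → 1, length 3.

3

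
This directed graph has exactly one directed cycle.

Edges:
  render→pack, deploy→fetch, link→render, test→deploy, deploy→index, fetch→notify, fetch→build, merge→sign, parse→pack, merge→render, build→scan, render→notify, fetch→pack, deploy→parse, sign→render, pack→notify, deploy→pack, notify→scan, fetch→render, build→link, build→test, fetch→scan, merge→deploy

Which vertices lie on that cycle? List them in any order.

test, build, fetch, deploy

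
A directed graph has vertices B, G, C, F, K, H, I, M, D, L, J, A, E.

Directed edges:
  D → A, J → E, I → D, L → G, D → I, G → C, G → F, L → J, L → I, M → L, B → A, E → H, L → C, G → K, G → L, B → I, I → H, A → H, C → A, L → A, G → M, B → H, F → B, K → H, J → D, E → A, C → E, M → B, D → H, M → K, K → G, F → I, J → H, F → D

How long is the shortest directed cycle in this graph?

For each vertex v, BFS finds the shortest path from v back to v.
The shortest such closed walk is G → K → G, length 2.

2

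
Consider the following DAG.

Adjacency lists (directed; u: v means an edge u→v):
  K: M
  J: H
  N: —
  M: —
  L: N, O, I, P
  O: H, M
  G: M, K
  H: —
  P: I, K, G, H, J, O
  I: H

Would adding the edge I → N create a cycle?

No

Adding I→N creates a cycle iff N can already reach I.
Explore from N: no path reaches I. The graph stays acyclic.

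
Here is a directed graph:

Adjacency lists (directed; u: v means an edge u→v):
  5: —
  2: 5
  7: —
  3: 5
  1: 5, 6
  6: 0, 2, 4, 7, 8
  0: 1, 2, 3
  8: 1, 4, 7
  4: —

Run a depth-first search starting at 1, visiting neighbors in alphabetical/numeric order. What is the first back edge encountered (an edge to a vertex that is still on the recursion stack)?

0→1

DFS from 1 (visiting neighbors in alphabetical/numeric order); mark gray on enter, black on exit:
1 gray
  5 gray
  5 black
  6 gray
    0 gray
      0→1: 1 is gray → back edge
First back edge: 0 → 1.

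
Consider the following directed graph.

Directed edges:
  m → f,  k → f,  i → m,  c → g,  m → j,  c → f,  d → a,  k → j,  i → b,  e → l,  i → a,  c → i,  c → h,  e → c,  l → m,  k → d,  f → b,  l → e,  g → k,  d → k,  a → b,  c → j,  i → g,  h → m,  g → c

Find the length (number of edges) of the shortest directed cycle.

2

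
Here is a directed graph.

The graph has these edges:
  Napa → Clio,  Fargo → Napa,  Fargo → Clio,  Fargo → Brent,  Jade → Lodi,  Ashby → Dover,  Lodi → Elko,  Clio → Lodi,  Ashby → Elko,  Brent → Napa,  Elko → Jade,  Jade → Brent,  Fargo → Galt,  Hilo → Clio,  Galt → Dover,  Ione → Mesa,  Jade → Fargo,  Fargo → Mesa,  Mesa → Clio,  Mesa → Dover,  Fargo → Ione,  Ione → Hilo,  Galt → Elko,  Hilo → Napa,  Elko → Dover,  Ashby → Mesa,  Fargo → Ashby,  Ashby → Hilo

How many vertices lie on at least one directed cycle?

A vertex is on a directed cycle iff it belongs to a strongly connected component of size ≥ 2 (or has a self-loop).
The vertices on cycles are {Clio, Elko, Galt, Hilo, Ione, Jade, Lodi, Mesa, Napa, Ashby, Brent, Fargo} — 12 in total.

12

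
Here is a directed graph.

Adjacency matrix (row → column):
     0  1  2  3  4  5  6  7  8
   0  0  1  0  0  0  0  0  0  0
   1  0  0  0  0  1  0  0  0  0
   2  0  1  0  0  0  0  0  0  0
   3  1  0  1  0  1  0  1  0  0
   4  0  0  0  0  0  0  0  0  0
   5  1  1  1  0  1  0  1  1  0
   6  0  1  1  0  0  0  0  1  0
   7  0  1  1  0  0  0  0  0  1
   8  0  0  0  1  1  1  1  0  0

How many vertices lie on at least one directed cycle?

A vertex is on a directed cycle iff it belongs to a strongly connected component of size ≥ 2 (or has a self-loop).
The vertices on cycles are {3, 5, 6, 7, 8} — 5 in total.

5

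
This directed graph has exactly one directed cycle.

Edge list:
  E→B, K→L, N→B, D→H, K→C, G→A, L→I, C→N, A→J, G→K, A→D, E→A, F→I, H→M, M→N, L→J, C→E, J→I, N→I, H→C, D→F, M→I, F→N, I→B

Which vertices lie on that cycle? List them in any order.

DFS with gray/black marking from A:
A gray
  J gray
    I gray
      B gray
      B black
    I black
  J black
  D gray
    H gray
      C gray
        E gray
          E→A: A is gray → back edge
Back edge closes the cycle A → D → H → C → E → A; its vertices are {A, C, D, E, H}.

A, C, D, E, H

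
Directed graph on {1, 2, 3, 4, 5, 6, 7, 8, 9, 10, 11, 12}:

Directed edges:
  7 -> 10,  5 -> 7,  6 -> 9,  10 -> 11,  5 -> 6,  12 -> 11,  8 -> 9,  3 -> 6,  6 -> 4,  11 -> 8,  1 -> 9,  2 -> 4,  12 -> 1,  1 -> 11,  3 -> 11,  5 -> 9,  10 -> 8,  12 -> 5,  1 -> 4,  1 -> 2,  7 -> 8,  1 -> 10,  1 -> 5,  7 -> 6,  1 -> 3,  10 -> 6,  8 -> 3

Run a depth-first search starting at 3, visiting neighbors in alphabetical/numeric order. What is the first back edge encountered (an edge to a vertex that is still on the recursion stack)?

DFS from 3 (visiting neighbors in alphabetical/numeric order); mark gray on enter, black on exit:
3 gray
  6 gray
    4 gray
    4 black
    9 gray
    9 black
  6 black
  11 gray
    8 gray
      8→3: 3 is gray → back edge
First back edge: 8 → 3.

8->3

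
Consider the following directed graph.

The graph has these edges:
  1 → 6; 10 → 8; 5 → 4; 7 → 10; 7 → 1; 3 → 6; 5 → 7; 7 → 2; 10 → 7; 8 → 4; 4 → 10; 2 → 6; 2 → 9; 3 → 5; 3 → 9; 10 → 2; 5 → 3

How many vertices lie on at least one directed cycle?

6

A vertex is on a directed cycle iff it belongs to a strongly connected component of size ≥ 2 (or has a self-loop).
The vertices on cycles are {3, 4, 5, 7, 8, 10} — 6 in total.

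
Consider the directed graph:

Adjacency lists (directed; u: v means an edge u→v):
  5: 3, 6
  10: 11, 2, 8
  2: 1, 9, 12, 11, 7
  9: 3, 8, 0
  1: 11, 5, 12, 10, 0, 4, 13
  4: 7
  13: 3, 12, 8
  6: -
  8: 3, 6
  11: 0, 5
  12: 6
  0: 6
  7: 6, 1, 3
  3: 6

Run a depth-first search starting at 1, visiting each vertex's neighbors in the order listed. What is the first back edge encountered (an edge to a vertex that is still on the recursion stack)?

DFS from 1 (visiting each vertex's neighbors in the order listed); mark gray on enter, black on exit:
1 gray
  11 gray
    0 gray
      6 gray
      6 black
    0 black
    5 gray
      3 gray
        3→6: 6 black — skip
      3 black
      5→6: 6 black — skip
    5 black
  11 black
  1→5: 5 black — skip
  12 gray
    12→6: 6 black — skip
  12 black
  10 gray
    10→11: 11 black — skip
    2 gray
      2→1: 1 is gray → back edge
First back edge: 2 → 1.

2->1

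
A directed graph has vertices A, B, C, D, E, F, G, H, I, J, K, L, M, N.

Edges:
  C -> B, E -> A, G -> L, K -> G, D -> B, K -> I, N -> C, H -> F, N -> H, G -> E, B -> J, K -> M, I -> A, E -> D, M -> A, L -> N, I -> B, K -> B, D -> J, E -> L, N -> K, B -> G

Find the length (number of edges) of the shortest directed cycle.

4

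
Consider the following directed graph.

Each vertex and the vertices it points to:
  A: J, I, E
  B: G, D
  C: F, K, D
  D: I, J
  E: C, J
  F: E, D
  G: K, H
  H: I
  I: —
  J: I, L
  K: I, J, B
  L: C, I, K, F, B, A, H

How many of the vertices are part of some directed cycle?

A vertex is on a directed cycle iff it belongs to a strongly connected component of size ≥ 2 (or has a self-loop).
The vertices on cycles are {A, B, C, D, E, F, G, J, K, L} — 10 in total.

10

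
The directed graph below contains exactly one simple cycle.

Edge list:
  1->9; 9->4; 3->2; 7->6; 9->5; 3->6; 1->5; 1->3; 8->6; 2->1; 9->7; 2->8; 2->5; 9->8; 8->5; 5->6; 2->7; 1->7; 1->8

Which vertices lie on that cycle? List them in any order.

DFS with gray/black marking from 1:
1 gray
  3 gray
    6 gray
    6 black
    2 gray
      5 gray
        5→6: 6 black — skip
      5 black
      8 gray
        8→6: 6 black — skip
        8→5: 5 black — skip
      8 black
      2→1: 1 is gray → back edge
Back edge closes the cycle 1 → 3 → 2 → 1; its vertices are {1, 2, 3}.

1, 2, 3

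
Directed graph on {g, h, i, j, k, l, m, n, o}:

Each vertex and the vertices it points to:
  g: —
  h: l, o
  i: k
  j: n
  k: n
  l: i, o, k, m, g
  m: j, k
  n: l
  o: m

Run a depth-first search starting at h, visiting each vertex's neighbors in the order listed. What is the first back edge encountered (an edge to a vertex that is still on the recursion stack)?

n→l

DFS from h (visiting each vertex's neighbors in the order listed); mark gray on enter, black on exit:
h gray
  l gray
    i gray
      k gray
        n gray
          n→l: l is gray → back edge
First back edge: n → l.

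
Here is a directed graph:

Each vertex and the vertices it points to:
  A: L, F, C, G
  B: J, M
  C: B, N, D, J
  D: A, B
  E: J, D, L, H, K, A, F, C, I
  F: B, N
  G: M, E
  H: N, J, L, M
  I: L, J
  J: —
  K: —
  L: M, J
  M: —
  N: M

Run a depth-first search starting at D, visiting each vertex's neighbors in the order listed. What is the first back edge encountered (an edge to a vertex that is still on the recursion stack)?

C->D

DFS from D (visiting each vertex's neighbors in the order listed); mark gray on enter, black on exit:
D gray
  A gray
    L gray
      M gray
      M black
      J gray
      J black
    L black
    F gray
      B gray
        B→J: J black — skip
        B→M: M black — skip
      B black
      N gray
        N→M: M black — skip
      N black
    F black
    C gray
      C→B: B black — skip
      C→N: N black — skip
      C→D: D is gray → back edge
First back edge: C → D.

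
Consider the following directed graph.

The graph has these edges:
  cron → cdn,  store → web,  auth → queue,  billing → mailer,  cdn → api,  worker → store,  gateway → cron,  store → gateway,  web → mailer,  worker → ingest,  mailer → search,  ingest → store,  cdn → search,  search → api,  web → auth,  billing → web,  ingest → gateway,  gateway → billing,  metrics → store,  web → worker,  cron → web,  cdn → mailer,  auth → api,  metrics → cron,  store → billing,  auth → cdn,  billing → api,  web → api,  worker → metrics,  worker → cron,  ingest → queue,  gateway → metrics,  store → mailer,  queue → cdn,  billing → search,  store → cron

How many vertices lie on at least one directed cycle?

A vertex is on a directed cycle iff it belongs to a strongly connected component of size ≥ 2 (or has a self-loop).
The vertices on cycles are {web, cron, store, ingest, worker, billing, gateway, metrics} — 8 in total.

8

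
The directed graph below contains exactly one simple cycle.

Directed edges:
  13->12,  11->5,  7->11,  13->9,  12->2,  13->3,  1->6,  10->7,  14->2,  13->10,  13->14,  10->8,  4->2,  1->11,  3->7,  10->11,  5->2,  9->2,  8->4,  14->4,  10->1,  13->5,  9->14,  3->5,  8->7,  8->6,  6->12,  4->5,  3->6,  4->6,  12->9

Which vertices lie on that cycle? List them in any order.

4, 6, 9, 12, 14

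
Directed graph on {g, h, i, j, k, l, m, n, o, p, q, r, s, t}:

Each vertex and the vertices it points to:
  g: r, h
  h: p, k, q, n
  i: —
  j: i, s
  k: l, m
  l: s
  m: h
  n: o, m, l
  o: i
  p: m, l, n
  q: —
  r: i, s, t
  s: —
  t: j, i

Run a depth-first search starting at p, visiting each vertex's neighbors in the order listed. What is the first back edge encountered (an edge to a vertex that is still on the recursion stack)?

DFS from p (visiting each vertex's neighbors in the order listed); mark gray on enter, black on exit:
p gray
  m gray
    h gray
      h→p: p is gray → back edge
First back edge: h → p.

h->p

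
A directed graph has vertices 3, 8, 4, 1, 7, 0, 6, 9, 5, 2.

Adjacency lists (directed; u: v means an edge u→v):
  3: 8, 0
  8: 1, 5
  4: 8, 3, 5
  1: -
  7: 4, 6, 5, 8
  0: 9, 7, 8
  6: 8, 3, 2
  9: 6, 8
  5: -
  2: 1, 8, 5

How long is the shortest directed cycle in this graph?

4

For each vertex v, BFS finds the shortest path from v back to v.
The shortest such closed walk is 7 → 4 → 3 → 0 → 7, length 4.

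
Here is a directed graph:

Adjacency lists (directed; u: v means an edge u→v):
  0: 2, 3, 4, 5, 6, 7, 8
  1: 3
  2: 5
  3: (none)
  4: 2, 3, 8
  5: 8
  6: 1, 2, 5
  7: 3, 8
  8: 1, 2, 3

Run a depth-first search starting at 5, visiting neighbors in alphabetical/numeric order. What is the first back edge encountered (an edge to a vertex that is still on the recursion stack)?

2->5

DFS from 5 (visiting neighbors in alphabetical/numeric order); mark gray on enter, black on exit:
5 gray
  8 gray
    1 gray
      3 gray
      3 black
    1 black
    2 gray
      2→5: 5 is gray → back edge
First back edge: 2 → 5.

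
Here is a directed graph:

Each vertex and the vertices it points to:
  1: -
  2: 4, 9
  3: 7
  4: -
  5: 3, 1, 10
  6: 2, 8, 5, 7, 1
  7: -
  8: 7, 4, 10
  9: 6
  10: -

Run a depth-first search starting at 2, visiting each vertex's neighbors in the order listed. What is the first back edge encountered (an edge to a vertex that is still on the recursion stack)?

DFS from 2 (visiting each vertex's neighbors in the order listed); mark gray on enter, black on exit:
2 gray
  4 gray
  4 black
  9 gray
    6 gray
      6→2: 2 is gray → back edge
First back edge: 6 → 2.

6→2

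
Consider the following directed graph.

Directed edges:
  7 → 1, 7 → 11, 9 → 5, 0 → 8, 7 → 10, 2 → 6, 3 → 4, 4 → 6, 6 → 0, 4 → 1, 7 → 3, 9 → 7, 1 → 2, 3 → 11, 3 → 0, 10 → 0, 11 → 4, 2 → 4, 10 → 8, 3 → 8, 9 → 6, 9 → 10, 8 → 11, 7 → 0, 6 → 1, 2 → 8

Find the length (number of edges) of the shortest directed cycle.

For each vertex v, BFS finds the shortest path from v back to v.
The shortest such closed walk is 1 → 2 → 4 → 1, length 3.

3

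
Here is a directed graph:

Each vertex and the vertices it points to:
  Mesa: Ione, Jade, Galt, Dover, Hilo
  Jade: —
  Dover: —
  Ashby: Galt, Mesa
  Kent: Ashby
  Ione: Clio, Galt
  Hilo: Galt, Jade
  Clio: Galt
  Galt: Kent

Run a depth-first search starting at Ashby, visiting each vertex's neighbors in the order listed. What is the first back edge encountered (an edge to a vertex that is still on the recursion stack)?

Kent→Ashby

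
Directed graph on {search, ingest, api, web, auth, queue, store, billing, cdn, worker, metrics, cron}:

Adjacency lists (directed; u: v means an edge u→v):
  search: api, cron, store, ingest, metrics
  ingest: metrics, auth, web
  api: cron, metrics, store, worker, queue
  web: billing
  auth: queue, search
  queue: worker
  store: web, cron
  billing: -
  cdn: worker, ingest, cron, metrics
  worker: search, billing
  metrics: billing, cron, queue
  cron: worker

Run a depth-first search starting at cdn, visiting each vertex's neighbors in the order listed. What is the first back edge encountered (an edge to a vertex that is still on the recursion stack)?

cron→worker

DFS from cdn (visiting each vertex's neighbors in the order listed); mark gray on enter, black on exit:
cdn gray
  worker gray
    search gray
      api gray
        cron gray
          cron→worker: worker is gray → back edge
First back edge: cron → worker.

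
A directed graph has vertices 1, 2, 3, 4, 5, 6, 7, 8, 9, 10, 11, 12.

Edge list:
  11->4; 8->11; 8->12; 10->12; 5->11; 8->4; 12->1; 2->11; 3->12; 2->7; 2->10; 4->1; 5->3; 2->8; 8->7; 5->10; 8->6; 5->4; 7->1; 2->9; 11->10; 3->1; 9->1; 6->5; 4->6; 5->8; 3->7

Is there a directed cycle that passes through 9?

No

9 lies on a cycle iff there is a path from 9 back to itself.
Exploring from 9, it never reaches itself; equivalently, its strongly connected component is a singleton.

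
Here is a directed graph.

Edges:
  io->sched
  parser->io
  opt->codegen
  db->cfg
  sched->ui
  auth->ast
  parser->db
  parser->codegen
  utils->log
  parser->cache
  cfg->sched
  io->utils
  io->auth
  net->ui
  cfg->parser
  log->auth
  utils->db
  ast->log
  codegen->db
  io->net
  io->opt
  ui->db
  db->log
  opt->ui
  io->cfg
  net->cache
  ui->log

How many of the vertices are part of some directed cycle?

13

A vertex is on a directed cycle iff it belongs to a strongly connected component of size ≥ 2 (or has a self-loop).
The vertices on cycles are {db, io, ui, ast, cfg, log, net, opt, auth, sched, utils, parser, codegen} — 13 in total.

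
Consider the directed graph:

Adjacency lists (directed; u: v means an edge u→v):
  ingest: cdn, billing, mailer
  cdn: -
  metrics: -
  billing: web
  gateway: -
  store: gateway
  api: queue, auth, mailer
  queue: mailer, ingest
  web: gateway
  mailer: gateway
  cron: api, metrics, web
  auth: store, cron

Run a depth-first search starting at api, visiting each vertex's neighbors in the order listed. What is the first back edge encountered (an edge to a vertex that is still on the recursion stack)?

DFS from api (visiting each vertex's neighbors in the order listed); mark gray on enter, black on exit:
api gray
  queue gray
    mailer gray
      gateway gray
      gateway black
    mailer black
    ingest gray
      cdn gray
      cdn black
      billing gray
        web gray
          web→gateway: gateway black — skip
        web black
      billing black
      ingest→mailer: mailer black — skip
    ingest black
  queue black
  auth gray
    store gray
      store→gateway: gateway black — skip
    store black
    cron gray
      cron→api: api is gray → back edge
First back edge: cron → api.

cron→api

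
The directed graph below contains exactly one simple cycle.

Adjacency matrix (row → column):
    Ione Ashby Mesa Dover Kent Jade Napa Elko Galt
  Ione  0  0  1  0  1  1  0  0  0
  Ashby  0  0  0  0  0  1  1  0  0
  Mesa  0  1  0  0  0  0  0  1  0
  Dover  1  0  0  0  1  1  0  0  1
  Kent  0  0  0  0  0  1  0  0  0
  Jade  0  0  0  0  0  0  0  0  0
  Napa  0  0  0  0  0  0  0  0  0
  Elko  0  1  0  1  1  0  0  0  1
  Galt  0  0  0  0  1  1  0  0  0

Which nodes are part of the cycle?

Elko, Ione, Mesa, Dover

DFS with gray/black marking from Mesa:
Mesa gray
  Ashby gray
    Napa gray
    Napa black
    Jade gray
    Jade black
  Ashby black
  Elko gray
    Elko→Ashby: Ashby black — skip
    Kent gray
      Kent→Jade: Jade black — skip
    Kent black
    Dover gray
      Ione gray
        Ione→Mesa: Mesa is gray → back edge
Back edge closes the cycle Mesa → Elko → Dover → Ione → Mesa; its vertices are {Elko, Ione, Mesa, Dover}.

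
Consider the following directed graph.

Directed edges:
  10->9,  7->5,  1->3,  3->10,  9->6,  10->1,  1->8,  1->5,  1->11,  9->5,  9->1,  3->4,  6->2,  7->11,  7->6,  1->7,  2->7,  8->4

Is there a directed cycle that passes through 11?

No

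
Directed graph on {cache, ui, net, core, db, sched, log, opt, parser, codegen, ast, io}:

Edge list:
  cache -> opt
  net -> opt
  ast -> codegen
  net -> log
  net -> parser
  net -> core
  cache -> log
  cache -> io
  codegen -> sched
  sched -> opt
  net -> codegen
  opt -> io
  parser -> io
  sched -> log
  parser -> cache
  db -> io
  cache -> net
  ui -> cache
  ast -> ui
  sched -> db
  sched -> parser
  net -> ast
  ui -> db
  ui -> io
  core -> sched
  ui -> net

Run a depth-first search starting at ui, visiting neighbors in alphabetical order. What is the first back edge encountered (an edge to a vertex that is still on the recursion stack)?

parser→cache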